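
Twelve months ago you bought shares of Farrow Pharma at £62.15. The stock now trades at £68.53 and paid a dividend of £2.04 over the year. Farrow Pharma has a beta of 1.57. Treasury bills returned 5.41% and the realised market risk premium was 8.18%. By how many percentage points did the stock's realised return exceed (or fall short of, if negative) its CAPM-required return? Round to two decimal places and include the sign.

Realised HPR = (P1 + D1 − P0) / P0 = (68.53 + 2.04 − 62.15) / 62.15 = 8.42 / 62.15 = 13.5479%
CAPM required = R_f + β·MRP = 5.41% + 1.57 × 8.18% = 18.2526%
α = realised − required = 13.5479% − 18.2526% = -4.70%

-4.70%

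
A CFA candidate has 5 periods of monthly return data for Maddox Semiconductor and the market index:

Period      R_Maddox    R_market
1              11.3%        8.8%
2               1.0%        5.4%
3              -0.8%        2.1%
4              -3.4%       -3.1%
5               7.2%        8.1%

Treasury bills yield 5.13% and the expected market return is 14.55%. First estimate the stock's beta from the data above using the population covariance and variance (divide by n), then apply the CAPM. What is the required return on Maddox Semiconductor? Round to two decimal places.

15.67%

Mean R_i = (11.3 + 1.0 − 0.8 − 3.4 + 7.2) / 5 = 3.0600%
Mean R_m = (8.8 + 5.4 + 2.1 − 3.1 + 8.1) / 5 = 4.2600%
Σ(R_i − R̄_i)(R_m − R̄_m) = 106.8420  ⇒  Cov = 106.8420 / 5 = 21.3684
Σ(R_m − R̄_m)² = 95.4920  ⇒  Var(R_m) = 95.4920 / 5 = 19.0984
β = Cov / Var(R_m) = 21.3684 / 19.0984 = 1.1189
MRP = 14.55% − 5.13% = 9.42%
E(R) = R_f + β × MRP = 5.13% + 1.1189 × 9.42% = 15.67%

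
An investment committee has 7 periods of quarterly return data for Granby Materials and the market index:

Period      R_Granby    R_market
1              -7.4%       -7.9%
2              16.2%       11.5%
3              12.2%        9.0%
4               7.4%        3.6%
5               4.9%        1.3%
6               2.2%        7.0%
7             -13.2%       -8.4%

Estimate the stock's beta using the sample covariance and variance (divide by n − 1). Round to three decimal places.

1.241

Mean R_i = (-7.4 + 16.2 + 12.2 + 7.4 + 4.9 + 2.2 − 13.2) / 7 = 3.1857%
Mean R_m = (-7.9 + 11.5 + 9.0 + 3.6 + 1.3 + 7.0 − 8.4) / 7 = 2.3000%
Σ(R_i − R̄_i)(R_m − R̄_m) = 462.5600  ⇒  Cov = 462.5600 / 6 = 77.0933
Σ(R_m − R̄_m)² = 372.8400  ⇒  Var(R_m) = 372.8400 / 6 = 62.1400
β = Cov / Var(R_m) = 77.0933 / 62.1400 = 1.2406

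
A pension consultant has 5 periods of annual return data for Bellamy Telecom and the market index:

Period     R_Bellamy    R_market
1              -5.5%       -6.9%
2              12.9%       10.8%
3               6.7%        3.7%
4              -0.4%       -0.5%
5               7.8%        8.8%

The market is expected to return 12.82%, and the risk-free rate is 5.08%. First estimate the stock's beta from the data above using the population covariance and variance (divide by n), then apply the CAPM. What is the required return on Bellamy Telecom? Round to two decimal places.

Mean R_i = (-5.5 + 12.9 + 6.7 − 0.4 + 7.8) / 5 = 4.3000%
Mean R_m = (-6.9 + 10.8 + 3.7 − 0.5 + 8.8) / 5 = 3.1800%
Σ(R_i − R̄_i)(R_m − R̄_m) = 202.5300  ⇒  Cov = 202.5300 / 5 = 40.5060
Σ(R_m − R̄_m)² = 205.0680  ⇒  Var(R_m) = 205.0680 / 5 = 41.0136
β = Cov / Var(R_m) = 40.5060 / 41.0136 = 0.9876
MRP = 12.82% − 5.08% = 7.74%
E(R) = R_f + β × MRP = 5.08% + 0.9876 × 7.74% = 12.72%

12.72%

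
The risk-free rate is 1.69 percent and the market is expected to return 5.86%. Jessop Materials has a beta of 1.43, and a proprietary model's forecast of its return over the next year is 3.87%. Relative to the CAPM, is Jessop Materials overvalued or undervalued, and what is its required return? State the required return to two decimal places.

Overvalued; required return 7.65%

MRP = 5.86% − 1.69% = 4.17%
Required return = R_f + β·MRP = 1.69% + 1.43 × 4.17% = 7.65%
Forecast 3.87% < required 7.65% → the stock plots below the SML → overvalued.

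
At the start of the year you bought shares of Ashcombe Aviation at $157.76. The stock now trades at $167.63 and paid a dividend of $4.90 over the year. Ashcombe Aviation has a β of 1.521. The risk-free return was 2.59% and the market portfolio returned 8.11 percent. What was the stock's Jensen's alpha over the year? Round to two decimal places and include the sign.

Realised HPR = (P1 + D1 − P0) / P0 = (167.63 + 4.90 − 157.76) / 157.76 = 14.77 / 157.76 = 9.3623%
MRP = 8.11% − 2.59% = 5.52%
CAPM required = R_f + β·MRP = 2.59% + 1.521 × 5.52% = 10.98592%
α = realised − required = 9.3623% − 10.98592% = -1.62%

-1.62%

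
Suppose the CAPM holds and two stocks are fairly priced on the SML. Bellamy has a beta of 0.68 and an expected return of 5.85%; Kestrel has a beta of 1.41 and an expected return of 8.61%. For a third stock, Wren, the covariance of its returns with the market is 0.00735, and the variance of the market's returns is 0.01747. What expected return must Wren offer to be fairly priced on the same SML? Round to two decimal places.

MRP = (8.61% − 5.85%) / (1.41 − 0.68) = 3.7808%
R_f = 5.85% − 0.68 × 3.7808% = 3.2791%
β_Wren = Cov / Var(R_m) = 0.00735 / 0.01747 = 0.4207
E(R_Wren) = R_f + β × MRP = 3.2791% + 0.4207 × 3.7808% = 4.87%

4.87%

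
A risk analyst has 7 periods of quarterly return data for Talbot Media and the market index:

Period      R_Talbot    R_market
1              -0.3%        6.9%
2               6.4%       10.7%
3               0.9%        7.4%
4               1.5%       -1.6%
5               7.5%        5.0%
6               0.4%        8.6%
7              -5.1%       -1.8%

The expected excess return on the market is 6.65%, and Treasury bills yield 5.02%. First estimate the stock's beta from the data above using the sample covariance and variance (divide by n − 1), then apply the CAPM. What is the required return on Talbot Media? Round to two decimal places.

Mean R_i = (-0.3 + 6.4 + 0.9 + 1.5 + 7.5 + 0.4 − 5.1) / 7 = 1.6143%
Mean R_m = (6.9 + 10.7 + 7.4 − 1.6 + 5.0 + 8.6 − 1.8) / 7 = 5.0286%
Σ(R_i − R̄_i)(R_m − R̄_m) = 63.9671  ⇒  Cov = 63.9671 / 6 = 10.6612
Σ(R_m − R̄_m)² = 144.6143  ⇒  Var(R_m) = 144.6143 / 6 = 24.1024
β = Cov / Var(R_m) = 10.6612 / 24.1024 = 0.4423
E(R) = R_f + β × MRP = 5.02% + 0.4423 × 6.65% = 7.96%

7.96%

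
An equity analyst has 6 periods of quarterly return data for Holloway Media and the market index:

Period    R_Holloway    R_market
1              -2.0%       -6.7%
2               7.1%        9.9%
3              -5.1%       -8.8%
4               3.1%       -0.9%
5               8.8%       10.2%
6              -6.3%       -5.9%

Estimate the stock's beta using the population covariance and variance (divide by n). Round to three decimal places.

Mean R_i = (-2.0 + 7.1 − 5.1 + 3.1 + 8.8 − 6.3) / 6 = 0.9333%
Mean R_m = (-6.7 + 9.9 − 8.8 − 0.9 + 10.2 − 5.9) / 6 = -0.3667%
Σ(R_i − R̄_i)(R_m − R̄_m) = 254.7633  ⇒  Cov = 254.7633 / 6 = 42.4606
Σ(R_m − R̄_m)² = 359.1933  ⇒  Var(R_m) = 359.1933 / 6 = 59.8656
β = Cov / Var(R_m) = 42.4606 / 59.8656 = 0.7093

0.709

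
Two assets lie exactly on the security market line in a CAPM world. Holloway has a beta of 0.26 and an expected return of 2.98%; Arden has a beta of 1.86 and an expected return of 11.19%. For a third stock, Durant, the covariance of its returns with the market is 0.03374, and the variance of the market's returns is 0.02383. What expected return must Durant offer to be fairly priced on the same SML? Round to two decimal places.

MRP = (11.19% − 2.98%) / (1.86 − 0.26) = 5.1313%
R_f = 2.98% − 0.26 × 5.1313% = 1.6459%
β_Durant = Cov / Var(R_m) = 0.03374 / 0.02383 = 1.4159
E(R_Durant) = R_f + β × MRP = 1.6459% + 1.4159 × 5.1313% = 8.91%

8.91%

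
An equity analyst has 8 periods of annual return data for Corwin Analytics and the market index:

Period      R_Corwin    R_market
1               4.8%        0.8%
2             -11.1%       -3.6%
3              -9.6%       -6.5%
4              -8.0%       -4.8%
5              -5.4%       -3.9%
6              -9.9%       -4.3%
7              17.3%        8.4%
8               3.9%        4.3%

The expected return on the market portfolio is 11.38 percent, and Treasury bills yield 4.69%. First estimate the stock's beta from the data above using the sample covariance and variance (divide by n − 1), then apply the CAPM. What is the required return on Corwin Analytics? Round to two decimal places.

16.96%

Mean R_i = (4.8 − 11.1 − 9.6 − 8.0 − 5.4 − 9.9 + 17.3 + 3.9) / 8 = -2.2500%
Mean R_m = (0.8 − 3.6 − 6.5 − 4.8 − 3.9 − 4.3 + 8.4 + 4.3) / 8 = -1.2000%
Σ(R_i − R̄_i)(R_m − R̄_m) = 348.7200  ⇒  Cov = 348.7200 / 7 = 49.8171
Σ(R_m − R̄_m)² = 190.1200  ⇒  Var(R_m) = 190.1200 / 7 = 27.1600
β = Cov / Var(R_m) = 49.8171 / 27.1600 = 1.8342
MRP = 11.38% − 4.69% = 6.69%
E(R) = R_f + β × MRP = 4.69% + 1.8342 × 6.69% = 16.96%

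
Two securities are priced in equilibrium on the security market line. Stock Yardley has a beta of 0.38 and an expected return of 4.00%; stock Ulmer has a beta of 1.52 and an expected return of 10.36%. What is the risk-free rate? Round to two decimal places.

1.88%

Both satisfy E(R) = R_f + β·MRP, so the slope of the SML is
MRP = (10.36% − 4.00%) / (1.52 − 0.38) = 6.36% / 1.14 = 5.5789%
R_f = E(R_Yardley) − β_Yardley·MRP = 4.00% − 0.38 × 5.5789% = 1.8800%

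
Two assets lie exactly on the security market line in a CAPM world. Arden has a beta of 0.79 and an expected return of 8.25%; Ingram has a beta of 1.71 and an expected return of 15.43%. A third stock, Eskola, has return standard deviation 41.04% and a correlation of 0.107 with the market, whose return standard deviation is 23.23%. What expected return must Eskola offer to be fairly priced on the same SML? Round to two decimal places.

3.56%

MRP = (15.43% − 8.25%) / (1.71 − 0.79) = 7.8043%
R_f = 8.25% − 0.79 × 7.8043% = 2.0846%
β_Eskola = ρ·σ_i/σ_m = 0.107 × 41.04 / 23.23 = 0.1890
E(R_Eskola) = R_f + β × MRP = 2.0846% + 0.1890 × 7.8043% = 3.56%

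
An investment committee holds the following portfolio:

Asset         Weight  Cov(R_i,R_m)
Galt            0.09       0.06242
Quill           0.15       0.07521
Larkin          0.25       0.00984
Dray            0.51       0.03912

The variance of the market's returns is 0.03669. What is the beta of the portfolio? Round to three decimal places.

β_Galt = 0.06242 / 0.03669 = 1.7013
β_Quill = 0.07521 / 0.03669 = 2.0499
β_Larkin = 0.00984 / 0.03669 = 0.2682
β_Dray = 0.03912 / 0.03669 = 1.0662
β_P = Σ w_i β_i = 0.09×1.7013 + 0.15×2.0499 + 0.25×0.2682 + 0.51×1.0662 = 1.0714

1.071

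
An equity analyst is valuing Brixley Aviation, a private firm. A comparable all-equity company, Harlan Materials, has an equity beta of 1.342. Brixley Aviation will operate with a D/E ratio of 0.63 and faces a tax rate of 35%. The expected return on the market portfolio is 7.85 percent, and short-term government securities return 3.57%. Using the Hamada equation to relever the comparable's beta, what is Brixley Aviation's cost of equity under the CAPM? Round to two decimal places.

β_L = β_U × [1 + (1 − t)(D/E)] = 1.342 × [1 + (1 − 0.35) × 0.63]
    = 1.342 × [1 + 0.65 × 0.63] = 1.342 × 1.4095 = 1.8915
MRP = 7.85% − 3.57% = 4.28%
E(R) = R_f + β_L × MRP = 3.57% + 1.8915 × 4.28% = 11.67%

11.67%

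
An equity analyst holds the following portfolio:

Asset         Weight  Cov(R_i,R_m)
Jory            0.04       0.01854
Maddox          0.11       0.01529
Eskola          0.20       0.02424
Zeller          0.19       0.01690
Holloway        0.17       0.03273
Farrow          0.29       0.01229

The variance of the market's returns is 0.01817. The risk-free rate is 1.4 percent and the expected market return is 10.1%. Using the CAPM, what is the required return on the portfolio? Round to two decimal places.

β_Jory = 0.01854 / 0.01817 = 1.0204
β_Maddox = 0.01529 / 0.01817 = 0.8415
β_Eskola = 0.02424 / 0.01817 = 1.3341
β_Zeller = 0.01690 / 0.01817 = 0.9301
β_Holloway = 0.03273 / 0.01817 = 1.8013
β_Farrow = 0.01229 / 0.01817 = 0.6764
β_P = Σ w_i β_i = 0.04×1.0204 + 0.11×0.8415 + 0.20×1.3341 + 0.19×0.9301 + 0.17×1.8013 + 0.29×0.6764 = 1.0793
MRP = 10.1% − 1.4% = 8.70%
E(R_P) = R_f + β_P × MRP = 1.4% + 1.0793 × 8.7% = 10.79%

10.79%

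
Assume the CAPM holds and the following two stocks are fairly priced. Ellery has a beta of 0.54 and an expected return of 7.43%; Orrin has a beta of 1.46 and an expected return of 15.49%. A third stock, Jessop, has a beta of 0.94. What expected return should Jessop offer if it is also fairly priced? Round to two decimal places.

MRP (SML slope) = (15.49% − 7.43%) / (1.46 − 0.54) = 8.06% / 0.92 = 8.7609%
R_f (intercept) = 7.43% − 0.54 × 8.7609% = 2.6991%
E(R_Jessop) = R_f + β × MRP = 2.6991% + 0.94 × 8.7609% = 10.93%

10.93%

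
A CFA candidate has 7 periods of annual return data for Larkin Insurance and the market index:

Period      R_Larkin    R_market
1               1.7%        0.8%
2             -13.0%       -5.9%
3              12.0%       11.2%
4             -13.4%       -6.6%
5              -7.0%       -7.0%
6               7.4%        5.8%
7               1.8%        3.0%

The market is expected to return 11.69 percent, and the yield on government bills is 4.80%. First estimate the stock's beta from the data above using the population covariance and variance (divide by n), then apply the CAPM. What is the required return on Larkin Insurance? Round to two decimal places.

14.12%

Mean R_i = (1.7 − 13.0 + 12.0 − 13.4 − 7.0 + 7.4 + 1.8) / 7 = -1.5000%
Mean R_m = (0.8 − 5.9 + 11.2 − 6.6 − 7.0 + 5.8 + 3.0) / 7 = 0.1857%
Σ(R_i − R̄_i)(R_m − R̄_m) = 400.1700  ⇒  Cov = 400.1700 / 7 = 57.1671
Σ(R_m − R̄_m)² = 295.8486  ⇒  Var(R_m) = 295.8486 / 7 = 42.2641
β = Cov / Var(R_m) = 57.1671 / 42.2641 = 1.3526
MRP = 11.69% − 4.80% = 6.89%
E(R) = R_f + β × MRP = 4.80% + 1.3526 × 6.89% = 14.12%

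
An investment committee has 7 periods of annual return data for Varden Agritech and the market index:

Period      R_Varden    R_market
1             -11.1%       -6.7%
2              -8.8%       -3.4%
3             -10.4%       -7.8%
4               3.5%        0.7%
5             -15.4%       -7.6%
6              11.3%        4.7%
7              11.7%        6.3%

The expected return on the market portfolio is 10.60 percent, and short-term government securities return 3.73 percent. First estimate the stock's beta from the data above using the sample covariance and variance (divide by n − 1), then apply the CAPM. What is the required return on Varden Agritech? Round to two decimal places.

16.61%

Mean R_i = (-11.1 − 8.8 − 10.4 + 3.5 − 15.4 + 11.3 + 11.7) / 7 = -2.7429%
Mean R_m = (-6.7 − 3.4 − 7.8 + 0.7 − 7.6 + 4.7 + 6.3) / 7 = -1.9714%
Σ(R_i − R̄_i)(R_m − R̄_m) = 393.8686  ⇒  Cov = 393.8686 / 6 = 65.6448
Σ(R_m − R̄_m)² = 210.1143  ⇒  Var(R_m) = 210.1143 / 6 = 35.0191
β = Cov / Var(R_m) = 65.6448 / 35.0191 = 1.8745
MRP = 10.60% − 3.73% = 6.87%
E(R) = R_f + β × MRP = 3.73% + 1.8745 × 6.87% = 16.61%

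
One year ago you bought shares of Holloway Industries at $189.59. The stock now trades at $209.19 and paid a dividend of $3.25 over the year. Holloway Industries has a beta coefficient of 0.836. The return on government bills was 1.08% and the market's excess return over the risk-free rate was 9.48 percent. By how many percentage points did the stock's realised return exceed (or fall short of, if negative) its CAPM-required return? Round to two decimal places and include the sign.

Realised HPR = (P1 + D1 − P0) / P0 = (209.19 + 3.25 − 189.59) / 189.59 = 22.85 / 189.59 = 12.0523%
CAPM required = R_f + β·MRP = 1.08% + 0.836 × 9.48% = 9.00528%
α = realised − required = 12.0523% − 9.00528% = +3.05%

+3.05%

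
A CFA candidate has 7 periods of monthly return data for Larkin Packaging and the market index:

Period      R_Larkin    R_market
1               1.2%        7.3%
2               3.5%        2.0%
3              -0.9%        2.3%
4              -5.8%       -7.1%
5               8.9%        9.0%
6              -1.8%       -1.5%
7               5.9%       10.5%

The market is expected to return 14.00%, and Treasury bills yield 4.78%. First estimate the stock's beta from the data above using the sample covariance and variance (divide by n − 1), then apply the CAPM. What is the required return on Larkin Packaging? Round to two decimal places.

Mean R_i = (1.2 + 3.5 − 0.9 − 5.8 + 8.9 − 1.8 + 5.9) / 7 = 1.5714%
Mean R_m = (7.3 + 2.0 + 2.3 − 7.1 + 9.0 − 1.5 + 10.5) / 7 = 3.2143%
Σ(R_i − R̄_i)(R_m − R̄_m) = 164.2629  ⇒  Cov = 164.2629 / 6 = 27.3772
Σ(R_m − R̄_m)² = 234.1686  ⇒  Var(R_m) = 234.1686 / 6 = 39.0281
β = Cov / Var(R_m) = 27.3772 / 39.0281 = 0.7015
MRP = 14.00% − 4.78% = 9.22%
E(R) = R_f + β × MRP = 4.78% + 0.7015 × 9.22% = 11.25%

11.25%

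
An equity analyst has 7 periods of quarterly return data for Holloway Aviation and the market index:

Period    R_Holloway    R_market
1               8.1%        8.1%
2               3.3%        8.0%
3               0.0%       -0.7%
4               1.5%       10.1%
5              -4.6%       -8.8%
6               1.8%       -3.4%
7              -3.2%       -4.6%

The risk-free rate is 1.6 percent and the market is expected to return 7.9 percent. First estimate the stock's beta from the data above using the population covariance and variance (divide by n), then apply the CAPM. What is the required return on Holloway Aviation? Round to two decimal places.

4.41%

Mean R_i = (8.1 + 3.3 + 0.0 + 1.5 − 4.6 + 1.8 − 3.2) / 7 = 0.9857%
Mean R_m = (8.1 + 8.0 − 0.7 + 10.1 − 8.8 − 3.4 − 4.6) / 7 = 1.2429%
Σ(R_i − R̄_i)(R_m − R̄_m) = 147.6643  ⇒  Cov = 147.6643 / 7 = 21.0949
Σ(R_m − R̄_m)² = 331.4571  ⇒  Var(R_m) = 331.4571 / 7 = 47.3510
β = Cov / Var(R_m) = 21.0949 / 47.3510 = 0.4455
MRP = 7.9% − 1.6% = 6.30%
E(R) = R_f + β × MRP = 1.6% + 0.4455 × 6.3% = 4.41%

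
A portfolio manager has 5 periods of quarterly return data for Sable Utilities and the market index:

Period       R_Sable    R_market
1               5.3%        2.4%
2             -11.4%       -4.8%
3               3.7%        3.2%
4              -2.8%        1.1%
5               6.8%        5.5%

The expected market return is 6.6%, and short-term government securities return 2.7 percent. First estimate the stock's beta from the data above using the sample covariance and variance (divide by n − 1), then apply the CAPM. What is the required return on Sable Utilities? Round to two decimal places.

Mean R_i = (5.3 − 11.4 + 3.7 − 2.8 + 6.8) / 5 = 0.3200%
Mean R_m = (2.4 − 4.8 + 3.2 + 1.1 + 5.5) / 5 = 1.4800%
Σ(R_i − R̄_i)(R_m − R̄_m) = 111.2320  ⇒  Cov = 111.2320 / 4 = 27.8080
Σ(R_m − R̄_m)² = 59.5480  ⇒  Var(R_m) = 59.5480 / 4 = 14.8870
β = Cov / Var(R_m) = 27.8080 / 14.8870 = 1.8679
MRP = 6.6% − 2.7% = 3.90%
E(R) = R_f + β × MRP = 2.7% + 1.8679 × 3.9% = 9.98%

9.98%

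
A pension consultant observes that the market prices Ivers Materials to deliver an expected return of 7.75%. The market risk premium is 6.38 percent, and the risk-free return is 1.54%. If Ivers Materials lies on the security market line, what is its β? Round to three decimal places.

0.973

β = (E(R) − R_f) / MRP = (7.75% − 1.54%) / 6.38% = 6.21% / 6.38% = 0.973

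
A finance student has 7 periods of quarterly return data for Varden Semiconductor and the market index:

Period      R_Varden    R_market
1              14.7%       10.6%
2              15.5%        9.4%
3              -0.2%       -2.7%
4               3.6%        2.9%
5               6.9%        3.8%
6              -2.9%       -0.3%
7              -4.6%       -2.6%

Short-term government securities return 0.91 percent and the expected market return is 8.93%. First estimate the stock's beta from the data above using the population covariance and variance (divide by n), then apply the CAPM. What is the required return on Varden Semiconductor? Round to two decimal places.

12.52%

Mean R_i = (14.7 + 15.5 − 0.2 + 3.6 + 6.9 − 2.9 − 4.6) / 7 = 4.7143%
Mean R_m = (10.6 + 9.4 − 2.7 + 2.9 + 3.8 − 0.3 − 2.6) / 7 = 3.0143%
Σ(R_i − R̄_i)(R_m − R̄_m) = 252.0786  ⇒  Cov = 252.0786 / 7 = 36.0112
Σ(R_m − R̄_m)² = 174.1086  ⇒  Var(R_m) = 174.1086 / 7 = 24.8727
β = Cov / Var(R_m) = 36.0112 / 24.8727 = 1.4478
MRP = 8.93% − 0.91% = 8.02%
E(R) = R_f + β × MRP = 0.91% + 1.4478 × 8.02% = 12.52%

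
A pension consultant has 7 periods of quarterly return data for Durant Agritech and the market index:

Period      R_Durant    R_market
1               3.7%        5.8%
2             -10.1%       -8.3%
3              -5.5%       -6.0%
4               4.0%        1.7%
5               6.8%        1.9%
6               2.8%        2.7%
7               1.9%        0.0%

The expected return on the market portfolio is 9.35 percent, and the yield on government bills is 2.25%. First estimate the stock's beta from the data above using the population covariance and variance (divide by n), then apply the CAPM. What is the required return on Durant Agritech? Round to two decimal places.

Mean R_i = (3.7 − 10.1 − 5.5 + 4.0 + 6.8 + 2.8 + 1.9) / 7 = 0.5143%
Mean R_m = (5.8 − 8.3 − 6.0 + 1.7 + 1.9 + 2.7 + 0.0) / 7 = -0.3143%
Σ(R_i − R̄_i)(R_m − R̄_m) = 166.7014  ⇒  Cov = 166.7014 / 7 = 23.8145
Σ(R_m − R̄_m)² = 151.6286  ⇒  Var(R_m) = 151.6286 / 7 = 21.6612
β = Cov / Var(R_m) = 23.8145 / 21.6612 = 1.0994
MRP = 9.35% − 2.25% = 7.10%
E(R) = R_f + β × MRP = 2.25% + 1.0994 × 7.10% = 10.06%

10.06%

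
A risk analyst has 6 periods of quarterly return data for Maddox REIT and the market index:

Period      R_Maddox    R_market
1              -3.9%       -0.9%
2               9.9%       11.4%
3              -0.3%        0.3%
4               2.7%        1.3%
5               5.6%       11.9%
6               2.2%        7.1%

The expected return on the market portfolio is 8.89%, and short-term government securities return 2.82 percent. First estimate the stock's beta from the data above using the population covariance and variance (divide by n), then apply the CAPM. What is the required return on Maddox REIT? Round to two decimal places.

Mean R_i = (-3.9 + 9.9 − 0.3 + 2.7 + 5.6 + 2.2) / 6 = 2.7000%
Mean R_m = (-0.9 + 11.4 + 0.3 + 1.3 + 11.9 + 7.1) / 6 = 5.1833%
Σ(R_i − R̄_i)(R_m − R̄_m) = 118.0800  ⇒  Cov = 118.0800 / 6 = 19.6800
Σ(R_m − R̄_m)² = 163.3683  ⇒  Var(R_m) = 163.3683 / 6 = 27.2281
β = Cov / Var(R_m) = 19.6800 / 27.2281 = 0.7228
MRP = 8.89% − 2.82% = 6.07%
E(R) = R_f + β × MRP = 2.82% + 0.7228 × 6.07% = 7.21%

7.21%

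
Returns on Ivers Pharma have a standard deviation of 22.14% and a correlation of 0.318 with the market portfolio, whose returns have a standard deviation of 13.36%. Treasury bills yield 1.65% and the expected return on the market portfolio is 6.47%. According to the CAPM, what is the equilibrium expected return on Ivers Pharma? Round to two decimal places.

4.19%

β = ρ × σ_i / σ_m = 0.318 × 22.14% / 13.36% = 0.5270
MRP = 6.47% − 1.65% = 4.82%
E(R) = 1.65% + 0.5270 × 4.82% = 4.19%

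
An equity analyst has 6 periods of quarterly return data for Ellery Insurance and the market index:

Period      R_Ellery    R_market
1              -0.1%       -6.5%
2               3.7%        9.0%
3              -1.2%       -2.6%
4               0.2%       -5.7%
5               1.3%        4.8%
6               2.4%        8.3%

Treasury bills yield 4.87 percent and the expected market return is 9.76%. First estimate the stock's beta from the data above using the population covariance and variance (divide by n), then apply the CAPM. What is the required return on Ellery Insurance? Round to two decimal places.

5.95%

Mean R_i = (-0.1 + 3.7 − 1.2 + 0.2 + 1.3 + 2.4) / 6 = 1.0500%
Mean R_m = (-6.5 + 9.0 − 2.6 − 5.7 + 4.8 + 8.3) / 6 = 1.2167%
Σ(R_i − R̄_i)(R_m − R̄_m) = 54.4250  ⇒  Cov = 54.4250 / 6 = 9.0708
Σ(R_m − R̄_m)² = 245.5483  ⇒  Var(R_m) = 245.5483 / 6 = 40.9247
β = Cov / Var(R_m) = 9.0708 / 40.9247 = 0.2216
MRP = 9.76% − 4.87% = 4.89%
E(R) = R_f + β × MRP = 4.87% + 0.2216 × 4.89% = 5.95%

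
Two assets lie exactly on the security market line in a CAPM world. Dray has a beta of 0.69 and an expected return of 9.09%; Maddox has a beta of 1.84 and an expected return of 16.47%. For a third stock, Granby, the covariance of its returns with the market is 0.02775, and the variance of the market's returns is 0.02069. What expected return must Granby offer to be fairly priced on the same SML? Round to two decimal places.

13.27%

MRP = (16.47% − 9.09%) / (1.84 − 0.69) = 6.4174%
R_f = 9.09% − 0.69 × 6.4174% = 4.6620%
β_Granby = Cov / Var(R_m) = 0.02775 / 0.02069 = 1.3412
E(R_Granby) = R_f + β × MRP = 4.6620% + 1.3412 × 6.4174% = 13.27%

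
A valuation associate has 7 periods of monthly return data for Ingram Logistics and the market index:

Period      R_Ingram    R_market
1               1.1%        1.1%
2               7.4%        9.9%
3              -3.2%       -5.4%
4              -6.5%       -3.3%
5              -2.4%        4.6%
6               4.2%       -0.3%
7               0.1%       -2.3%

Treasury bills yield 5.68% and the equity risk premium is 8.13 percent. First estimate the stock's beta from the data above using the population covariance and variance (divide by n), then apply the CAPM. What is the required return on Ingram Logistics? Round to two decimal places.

10.67%

Mean R_i = (1.1 + 7.4 − 3.2 − 6.5 − 2.4 + 4.2 + 0.1) / 7 = 0.1000%
Mean R_m = (1.1 + 9.9 − 5.4 − 3.3 + 4.6 − 0.3 − 2.3) / 7 = 0.6143%
Σ(R_i − R̄_i)(R_m − R̄_m) = 100.2400  ⇒  Cov = 100.2400 / 7 = 14.3200
Σ(R_m − R̄_m)² = 163.1686  ⇒  Var(R_m) = 163.1686 / 7 = 23.3098
β = Cov / Var(R_m) = 14.3200 / 23.3098 = 0.6143
E(R) = R_f + β × MRP = 5.68% + 0.6143 × 8.13% = 10.67%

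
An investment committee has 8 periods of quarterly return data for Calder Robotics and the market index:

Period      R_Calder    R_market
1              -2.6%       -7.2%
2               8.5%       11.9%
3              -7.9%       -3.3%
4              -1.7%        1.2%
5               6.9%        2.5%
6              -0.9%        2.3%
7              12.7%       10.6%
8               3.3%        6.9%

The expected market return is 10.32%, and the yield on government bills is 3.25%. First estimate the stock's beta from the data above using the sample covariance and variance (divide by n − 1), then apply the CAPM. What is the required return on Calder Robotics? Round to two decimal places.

Mean R_i = (-2.6 + 8.5 − 7.9 − 1.7 + 6.9 − 0.9 + 12.7 + 3.3) / 8 = 2.2875%
Mean R_m = (-7.2 + 11.9 − 3.3 + 1.2 + 2.5 + 2.3 + 10.6 + 6.9) / 8 = 3.1125%
Σ(R_i − R̄_i)(R_m − R̄_m) = 259.5113  ⇒  Cov = 259.5113 / 7 = 37.0730
Σ(R_m − R̄_m)² = 299.7888  ⇒  Var(R_m) = 299.7888 / 7 = 42.8270
β = Cov / Var(R_m) = 37.0730 / 42.8270 = 0.8656
MRP = 10.32% − 3.25% = 7.07%
E(R) = R_f + β × MRP = 3.25% + 0.8656 × 7.07% = 9.37%

9.37%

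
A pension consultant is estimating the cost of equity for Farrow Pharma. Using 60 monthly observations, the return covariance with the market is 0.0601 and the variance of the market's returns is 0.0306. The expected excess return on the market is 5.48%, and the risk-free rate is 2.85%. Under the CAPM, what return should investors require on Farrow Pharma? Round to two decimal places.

13.61%

β = Cov(R_i, R_m) / Var(R_m) = 0.0601 / 0.0306 = 1.9641
E(R) = R_f + β × MRP = 2.85% + 1.9641 × 5.48% = 13.61%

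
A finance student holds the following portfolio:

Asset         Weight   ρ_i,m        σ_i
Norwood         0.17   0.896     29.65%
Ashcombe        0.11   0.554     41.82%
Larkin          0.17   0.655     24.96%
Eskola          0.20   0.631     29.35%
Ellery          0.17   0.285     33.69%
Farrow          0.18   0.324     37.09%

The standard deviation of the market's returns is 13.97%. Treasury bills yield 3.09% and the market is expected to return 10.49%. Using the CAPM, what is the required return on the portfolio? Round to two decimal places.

12.28%

β_Norwood = 0.896 × 29.65% / 13.97% = 1.9017
β_Ashcombe = 0.554 × 41.82% / 13.97% = 1.6584
β_Larkin = 0.655 × 24.96% / 13.97% = 1.1703
β_Eskola = 0.631 × 29.35% / 13.97% = 1.3257
β_Ellery = 0.285 × 33.69% / 13.97% = 0.6873
β_Farrow = 0.324 × 37.09% / 13.97% = 0.8602
β_P = Σ w_i β_i = 0.17×1.9017 + 0.11×1.6584 + 0.17×1.1703 + 0.20×1.3257 + 0.17×0.6873 + 0.18×0.8602 = 1.2415
MRP = 10.49% − 3.09% = 7.40%
E(R_P) = R_f + β_P × MRP = 3.09% + 1.2415 × 7.40% = 12.28%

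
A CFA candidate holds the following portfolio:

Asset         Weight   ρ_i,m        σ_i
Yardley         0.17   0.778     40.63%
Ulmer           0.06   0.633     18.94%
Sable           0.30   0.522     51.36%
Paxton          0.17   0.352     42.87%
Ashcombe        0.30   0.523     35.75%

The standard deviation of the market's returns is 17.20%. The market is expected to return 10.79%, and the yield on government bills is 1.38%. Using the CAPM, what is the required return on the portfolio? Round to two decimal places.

13.59%

β_Yardley = 0.778 × 40.63% / 17.20% = 1.8378
β_Ulmer = 0.633 × 18.94% / 17.20% = 0.6970
β_Sable = 0.522 × 51.36% / 17.20% = 1.5587
β_Paxton = 0.352 × 42.87% / 17.20% = 0.8773
β_Ashcombe = 0.523 × 35.75% / 17.20% = 1.0870
β_P = Σ w_i β_i = 0.17×1.8378 + 0.06×0.6970 + 0.30×1.5587 + 0.17×0.8773 + 0.30×1.0870 = 1.2971
MRP = 10.79% − 1.38% = 9.41%
E(R_P) = R_f + β_P × MRP = 1.38% + 1.2971 × 9.41% = 13.59%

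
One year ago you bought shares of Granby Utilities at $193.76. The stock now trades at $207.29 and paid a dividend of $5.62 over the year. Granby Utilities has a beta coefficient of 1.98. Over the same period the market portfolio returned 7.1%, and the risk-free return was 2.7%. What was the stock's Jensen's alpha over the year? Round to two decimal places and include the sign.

Realised HPR = (P1 + D1 − P0) / P0 = (207.29 + 5.62 − 193.76) / 193.76 = 19.15 / 193.76 = 9.8834%
MRP = 7.1% − 2.7% = 4.40%
CAPM required = R_f + β·MRP = 2.7% + 1.98 × 4.4% = 11.4120%
α = realised − required = 9.8834% − 11.4120% = -1.53%

-1.53%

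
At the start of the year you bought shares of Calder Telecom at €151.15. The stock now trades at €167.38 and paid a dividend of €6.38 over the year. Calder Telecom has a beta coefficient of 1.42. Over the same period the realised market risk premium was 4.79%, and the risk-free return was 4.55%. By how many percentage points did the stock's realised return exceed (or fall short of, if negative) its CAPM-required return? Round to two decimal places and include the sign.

Realised HPR = (P1 + D1 − P0) / P0 = (167.38 + 6.38 − 151.15) / 151.15 = 22.61 / 151.15 = 14.9587%
CAPM required = R_f + β·MRP = 4.55% + 1.42 × 4.79% = 11.3518%
α = realised − required = 14.9587% − 11.3518% = +3.61%

+3.61%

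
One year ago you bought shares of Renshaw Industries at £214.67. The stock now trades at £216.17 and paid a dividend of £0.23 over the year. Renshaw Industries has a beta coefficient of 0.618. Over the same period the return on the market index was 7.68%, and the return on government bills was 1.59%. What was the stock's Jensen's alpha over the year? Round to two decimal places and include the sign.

Realised HPR = (P1 + D1 − P0) / P0 = (216.17 + 0.23 − 214.67) / 214.67 = 1.73 / 214.67 = 0.8059%
MRP = 7.68% − 1.59% = 6.09%
CAPM required = R_f + β·MRP = 1.59% + 0.618 × 6.09% = 5.35362%
α = realised − required = 0.8059% − 5.35362% = -4.55%

-4.55%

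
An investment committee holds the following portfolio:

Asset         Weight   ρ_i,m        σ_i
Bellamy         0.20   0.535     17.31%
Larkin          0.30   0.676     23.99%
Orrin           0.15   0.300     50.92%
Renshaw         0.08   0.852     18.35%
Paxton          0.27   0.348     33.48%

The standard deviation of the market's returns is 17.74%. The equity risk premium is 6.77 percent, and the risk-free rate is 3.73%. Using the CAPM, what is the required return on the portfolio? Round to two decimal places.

β_Bellamy = 0.535 × 17.31% / 17.74% = 0.5220
β_Larkin = 0.676 × 23.99% / 17.74% = 0.9142
β_Orrin = 0.300 × 50.92% / 17.74% = 0.8611
β_Renshaw = 0.852 × 18.35% / 17.74% = 0.8813
β_Paxton = 0.348 × 33.48% / 17.74% = 0.6568
β_P = Σ w_i β_i = 0.20×0.5220 + 0.30×0.9142 + 0.15×0.8611 + 0.08×0.8813 + 0.27×0.6568 = 0.7557
E(R_P) = R_f + β_P × MRP = 3.73% + 0.7557 × 6.77% = 8.85%

8.85%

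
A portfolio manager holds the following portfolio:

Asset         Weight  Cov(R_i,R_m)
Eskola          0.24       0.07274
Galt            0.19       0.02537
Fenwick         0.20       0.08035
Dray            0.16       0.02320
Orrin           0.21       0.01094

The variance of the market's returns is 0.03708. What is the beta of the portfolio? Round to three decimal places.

β_Eskola = 0.07274 / 0.03708 = 1.9617
β_Galt = 0.02537 / 0.03708 = 0.6842
β_Fenwick = 0.08035 / 0.03708 = 2.1669
β_Dray = 0.02320 / 0.03708 = 0.6257
β_Orrin = 0.01094 / 0.03708 = 0.2950
β_P = Σ w_i β_i = 0.24×1.9617 + 0.19×0.6842 + 0.20×2.1669 + 0.16×0.6257 + 0.21×0.2950 = 1.1962

1.196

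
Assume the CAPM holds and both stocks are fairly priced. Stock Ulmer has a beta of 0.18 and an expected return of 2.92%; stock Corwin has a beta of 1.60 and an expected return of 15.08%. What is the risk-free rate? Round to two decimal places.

1.38%

Both satisfy E(R) = R_f + β·MRP, so the slope of the SML is
MRP = (15.08% − 2.92%) / (1.60 − 0.18) = 12.16% / 1.42 = 8.5634%
R_f = E(R_Ulmer) − β_Ulmer·MRP = 2.92% − 0.18 × 8.5634% = 1.3786%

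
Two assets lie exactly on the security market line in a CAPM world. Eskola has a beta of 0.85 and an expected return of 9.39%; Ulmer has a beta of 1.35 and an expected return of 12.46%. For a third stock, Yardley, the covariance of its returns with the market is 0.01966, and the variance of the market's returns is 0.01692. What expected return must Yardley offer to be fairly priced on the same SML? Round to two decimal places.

MRP = (12.46% − 9.39%) / (1.35 − 0.85) = 6.1400%
R_f = 9.39% − 0.85 × 6.1400% = 4.1710%
β_Yardley = Cov / Var(R_m) = 0.01966 / 0.01692 = 1.1619
E(R_Yardley) = R_f + β × MRP = 4.1710% + 1.1619 × 6.1400% = 11.31%

11.31%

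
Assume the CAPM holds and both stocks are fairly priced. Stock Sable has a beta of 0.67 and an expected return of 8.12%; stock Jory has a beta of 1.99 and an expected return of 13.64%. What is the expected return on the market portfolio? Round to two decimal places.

9.50%

Both satisfy E(R) = R_f + β·MRP, so the slope of the SML is
MRP = (13.64% − 8.12%) / (1.99 − 0.67) = 5.52% / 1.32 = 4.1818%
R_f = E(R_Sable) − β_Sable·MRP = 8.12% − 0.67 × 4.1818% = 5.3182%
E(R_m) = R_f + MRP = 5.3182% + 4.1818% = 9.50%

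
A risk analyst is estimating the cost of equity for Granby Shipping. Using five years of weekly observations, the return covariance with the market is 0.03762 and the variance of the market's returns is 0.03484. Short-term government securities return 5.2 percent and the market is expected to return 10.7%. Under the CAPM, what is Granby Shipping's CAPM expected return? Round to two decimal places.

β = Cov(R_i, R_m) / Var(R_m) = 0.03762 / 0.03484 = 1.0798
MRP = 10.7% − 5.2% = 5.50%
E(R) = R_f + β × MRP = 5.2% + 1.0798 × 5.5% = 11.14%

11.14%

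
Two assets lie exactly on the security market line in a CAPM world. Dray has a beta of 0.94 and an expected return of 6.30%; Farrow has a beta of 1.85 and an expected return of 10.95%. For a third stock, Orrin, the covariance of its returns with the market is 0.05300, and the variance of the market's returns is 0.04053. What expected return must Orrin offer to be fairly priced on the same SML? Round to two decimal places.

MRP = (10.95% − 6.30%) / (1.85 − 0.94) = 5.1099%
R_f = 6.30% − 0.94 × 5.1099% = 1.4967%
β_Orrin = Cov / Var(R_m) = 0.05300 / 0.04053 = 1.3077
E(R_Orrin) = R_f + β × MRP = 1.4967% + 1.3077 × 5.1099% = 8.18%

8.18%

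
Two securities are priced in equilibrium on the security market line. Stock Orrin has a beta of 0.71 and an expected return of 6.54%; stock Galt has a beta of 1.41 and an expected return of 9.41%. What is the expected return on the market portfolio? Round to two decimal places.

7.73%

Both satisfy E(R) = R_f + β·MRP, so the slope of the SML is
MRP = (9.41% − 6.54%) / (1.41 − 0.71) = 2.87% / 0.70 = 4.1000%
R_f = E(R_Orrin) − β_Orrin·MRP = 6.54% − 0.71 × 4.1000% = 3.6290%
E(R_m) = R_f + MRP = 3.6290% + 4.1000% = 7.73%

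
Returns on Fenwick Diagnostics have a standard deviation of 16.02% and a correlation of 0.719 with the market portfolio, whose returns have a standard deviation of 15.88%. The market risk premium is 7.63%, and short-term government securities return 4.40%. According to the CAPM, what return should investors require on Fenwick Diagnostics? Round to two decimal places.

9.93%

β = ρ × σ_i / σ_m = 0.719 × 16.02% / 15.88% = 0.7253
E(R) = 4.40% + 0.7253 × 7.63% = 9.93%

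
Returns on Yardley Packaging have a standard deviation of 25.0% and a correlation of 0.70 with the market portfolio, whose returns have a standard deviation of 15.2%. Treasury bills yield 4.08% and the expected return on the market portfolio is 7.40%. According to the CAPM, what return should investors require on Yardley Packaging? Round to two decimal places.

β = ρ × σ_i / σ_m = 0.70 × 25.0% / 15.2% = 1.1513
MRP = 7.40% − 4.08% = 3.32%
E(R) = 4.08% + 1.1513 × 3.32% = 7.90%

7.90%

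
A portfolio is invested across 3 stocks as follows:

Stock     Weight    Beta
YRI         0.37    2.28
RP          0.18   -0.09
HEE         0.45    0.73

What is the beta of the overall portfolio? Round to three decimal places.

1.156

β_P = Σ w_i β_i = 0.37×2.28 + 0.18×-0.09 + 0.45×0.73 = 1.1559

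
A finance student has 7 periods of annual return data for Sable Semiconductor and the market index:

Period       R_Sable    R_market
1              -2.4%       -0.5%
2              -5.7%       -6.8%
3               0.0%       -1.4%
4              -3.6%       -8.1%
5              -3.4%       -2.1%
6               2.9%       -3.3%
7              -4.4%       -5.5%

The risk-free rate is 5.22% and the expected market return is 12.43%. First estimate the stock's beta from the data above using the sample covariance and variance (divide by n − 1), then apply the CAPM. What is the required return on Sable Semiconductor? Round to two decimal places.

8.85%

Mean R_i = (-2.4 − 5.7 + 0.0 − 3.6 − 3.4 + 2.9 − 4.4) / 7 = -2.3714%
Mean R_m = (-0.5 − 6.8 − 1.4 − 8.1 − 2.1 − 3.3 − 5.5) / 7 = -3.9571%
Σ(R_i − R̄_i)(R_m − R̄_m) = 25.2014  ⇒  Cov = 25.2014 / 6 = 4.2002
Σ(R_m − R̄_m)² = 49.9971  ⇒  Var(R_m) = 49.9971 / 6 = 8.3329
β = Cov / Var(R_m) = 4.2002 / 8.3329 = 0.5041
MRP = 12.43% − 5.22% = 7.21%
E(R) = R_f + β × MRP = 5.22% + 0.5041 × 7.21% = 8.85%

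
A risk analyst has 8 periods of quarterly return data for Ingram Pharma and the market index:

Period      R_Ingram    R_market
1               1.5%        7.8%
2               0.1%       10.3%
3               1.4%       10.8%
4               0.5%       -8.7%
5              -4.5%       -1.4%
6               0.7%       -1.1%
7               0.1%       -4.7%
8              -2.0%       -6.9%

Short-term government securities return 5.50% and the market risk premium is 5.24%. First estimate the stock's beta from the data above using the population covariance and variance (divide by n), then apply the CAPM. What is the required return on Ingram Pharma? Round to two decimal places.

Mean R_i = (1.5 + 0.1 + 1.4 + 0.5 − 4.5 + 0.7 + 0.1 − 2.0) / 8 = -0.2750%
Mean R_m = (7.8 + 10.3 + 10.8 − 8.7 − 1.4 − 1.1 − 4.7 − 6.9) / 8 = 0.7625%
Σ(R_i − R̄_i)(R_m − R̄_m) = 44.0375  ⇒  Cov = 44.0375 / 8 = 5.5047
Σ(R_m − R̄_m)² = 427.4788  ⇒  Var(R_m) = 427.4788 / 8 = 53.4349
β = Cov / Var(R_m) = 5.5047 / 53.4349 = 0.1030
E(R) = R_f + β × MRP = 5.50% + 0.1030 × 5.24% = 6.04%

6.04%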